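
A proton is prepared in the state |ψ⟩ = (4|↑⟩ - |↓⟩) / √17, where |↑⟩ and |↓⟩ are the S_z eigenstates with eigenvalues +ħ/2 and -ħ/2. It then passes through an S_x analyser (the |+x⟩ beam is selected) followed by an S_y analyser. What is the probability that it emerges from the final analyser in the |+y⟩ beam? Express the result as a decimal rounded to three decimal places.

0.132

First analyser (S_x): P(|+x⟩) = |⟨+x|ψ⟩|² = 9/34.
After stage 1 the state is |+x⟩; P(|+y⟩) = |⟨+y|+x⟩|² = 1/2.
Joint probability = 9/34 × 1/2 = 0.132.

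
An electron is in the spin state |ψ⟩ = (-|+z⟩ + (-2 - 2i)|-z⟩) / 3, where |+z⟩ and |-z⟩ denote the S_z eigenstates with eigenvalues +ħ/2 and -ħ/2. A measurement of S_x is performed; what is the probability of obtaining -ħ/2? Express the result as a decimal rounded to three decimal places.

0.278

|-x⟩ = (|+z⟩ - |-z⟩)/√2, so ⟨-x|ψ⟩ = (1 + 2i) / (√2·3).
P = |1 + 2i|² / 18 = 5/18.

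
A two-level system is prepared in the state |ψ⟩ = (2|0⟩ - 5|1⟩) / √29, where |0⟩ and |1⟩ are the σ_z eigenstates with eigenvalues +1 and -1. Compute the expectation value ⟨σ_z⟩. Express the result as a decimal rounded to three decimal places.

⟨σ_z⟩ = |a|² - |b|² divided by |a|²+|b|², with a, b the |0⟩, |1⟩ amplitudes.
= (4 - 25)/29 = -21/29.

-0.724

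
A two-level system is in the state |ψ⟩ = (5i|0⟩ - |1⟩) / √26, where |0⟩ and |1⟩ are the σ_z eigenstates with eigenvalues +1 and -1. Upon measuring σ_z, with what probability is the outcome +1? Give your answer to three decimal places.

0.962

The +1 outcome corresponds to |0⟩. Its amplitude in |ψ⟩ is 5i/√26.
P = |5i|² / 26 = 25/26.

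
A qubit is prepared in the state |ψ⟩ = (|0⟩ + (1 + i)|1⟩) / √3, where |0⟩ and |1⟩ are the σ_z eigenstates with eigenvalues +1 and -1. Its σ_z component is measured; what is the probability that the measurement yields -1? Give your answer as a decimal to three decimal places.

0.667

The -1 outcome corresponds to |1⟩. Its amplitude in |ψ⟩ is (1 + i)/√3.
P = |1 + i|² / 3 = 2/3.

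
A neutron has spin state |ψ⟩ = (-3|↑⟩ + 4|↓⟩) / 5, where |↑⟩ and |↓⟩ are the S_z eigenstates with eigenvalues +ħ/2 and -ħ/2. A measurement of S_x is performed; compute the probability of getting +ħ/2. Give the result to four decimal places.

|+x⟩ = (|↑⟩ + |↓⟩)/√2, so ⟨+x|ψ⟩ = (1) / (√2·5).
P = |1|² / 50 = 1/50.

0.0200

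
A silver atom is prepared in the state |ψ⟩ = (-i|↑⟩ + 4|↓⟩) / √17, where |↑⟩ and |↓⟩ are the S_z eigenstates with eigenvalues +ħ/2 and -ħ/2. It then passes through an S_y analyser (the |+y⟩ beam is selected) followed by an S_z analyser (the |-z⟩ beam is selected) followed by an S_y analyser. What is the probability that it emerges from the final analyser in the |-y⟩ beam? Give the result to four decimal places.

0.1838

First analyser (S_y): P(|+y⟩) = |⟨+y|ψ⟩|² = 25/34.
After stage 1 the state is |+y⟩; P(|-z⟩) = |⟨-z|+y⟩|² = 1/2.
After stage 2 the state is |-z⟩; P(|-y⟩) = |⟨-y|-z⟩|² = 1/2.
Joint probability = 25/34 × 1/2 × 1/2 = 0.1838.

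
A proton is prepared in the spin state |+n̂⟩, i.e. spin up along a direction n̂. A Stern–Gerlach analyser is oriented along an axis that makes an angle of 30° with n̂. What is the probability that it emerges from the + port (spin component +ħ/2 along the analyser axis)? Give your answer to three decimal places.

For spin-½, the probability of finding spin-up along an axis at angle θ to the initial spin direction is cos²(θ/2); spin-down is sin²(θ/2).
θ = 30°, so P = cos²(15°) ≈ 0.933.

0.933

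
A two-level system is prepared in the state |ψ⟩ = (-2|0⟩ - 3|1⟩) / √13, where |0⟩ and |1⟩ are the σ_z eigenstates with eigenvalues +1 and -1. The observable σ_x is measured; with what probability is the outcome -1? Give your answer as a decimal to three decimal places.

|-x⟩ = (|0⟩ - |1⟩)/√2, so ⟨-x|ψ⟩ = (1) / (√2·√13).
P = |1|² / 26 = 1/26.

0.038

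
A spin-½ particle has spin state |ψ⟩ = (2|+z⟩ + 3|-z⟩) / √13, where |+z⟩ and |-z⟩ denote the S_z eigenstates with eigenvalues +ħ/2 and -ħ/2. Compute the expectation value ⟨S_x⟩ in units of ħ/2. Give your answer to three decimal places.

⟨σ_x⟩ = 2 Re(a* b)/(|a|²+|b|²) with a = 2, b = 3.
a* b = 6, so ⟨σ_x⟩ = 12/13.
⟨S_x⟩ = (ħ/2)·⟨σ_x⟩.

0.923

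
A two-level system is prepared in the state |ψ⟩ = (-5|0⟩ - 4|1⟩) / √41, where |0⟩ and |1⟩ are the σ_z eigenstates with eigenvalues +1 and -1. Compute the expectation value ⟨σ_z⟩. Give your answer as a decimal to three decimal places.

⟨σ_z⟩ = |a|² - |b|² divided by |a|²+|b|², with a, b the |0⟩, |1⟩ amplitudes.
= (25 - 16)/41 = 9/41.

0.220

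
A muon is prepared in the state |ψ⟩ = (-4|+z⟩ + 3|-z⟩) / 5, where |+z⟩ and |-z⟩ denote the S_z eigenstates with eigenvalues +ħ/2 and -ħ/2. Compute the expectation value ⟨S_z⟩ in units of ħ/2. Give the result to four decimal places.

⟨σ_z⟩ = |a|² - |b|² divided by |a|²+|b|², with a, b the |+z⟩, |-z⟩ amplitudes.
= (16 - 9)/25 = 7/25.
⟨S_z⟩ = (ħ/2)·⟨σ_z⟩.

0.2800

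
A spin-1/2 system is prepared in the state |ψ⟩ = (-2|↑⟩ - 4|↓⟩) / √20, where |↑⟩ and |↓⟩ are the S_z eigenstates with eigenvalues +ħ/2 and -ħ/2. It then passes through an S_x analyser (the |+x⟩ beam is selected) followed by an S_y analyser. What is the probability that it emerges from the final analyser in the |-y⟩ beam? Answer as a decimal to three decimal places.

0.450

First analyser (S_x): P(|+x⟩) = |⟨+x|ψ⟩|² = 36/40.
After stage 1 the state is |+x⟩; P(|-y⟩) = |⟨-y|+x⟩|² = 1/2.
Joint probability = 36/40 × 1/2 = 0.450.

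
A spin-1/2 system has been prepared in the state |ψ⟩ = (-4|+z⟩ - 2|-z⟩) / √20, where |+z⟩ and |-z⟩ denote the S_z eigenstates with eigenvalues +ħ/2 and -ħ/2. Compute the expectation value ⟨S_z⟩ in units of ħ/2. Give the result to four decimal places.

0.6000

⟨σ_z⟩ = |a|² - |b|² divided by |a|²+|b|², with a, b the |+z⟩, |-z⟩ amplitudes.
= (16 - 4)/20 = 12/20.
⟨S_z⟩ = (ħ/2)·⟨σ_z⟩.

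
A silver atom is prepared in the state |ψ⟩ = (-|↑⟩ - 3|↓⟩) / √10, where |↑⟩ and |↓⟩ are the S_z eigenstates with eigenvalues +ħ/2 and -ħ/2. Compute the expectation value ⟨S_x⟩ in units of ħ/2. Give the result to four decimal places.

0.6000

⟨σ_x⟩ = 2 Re(a* b)/(|a|²+|b|²) with a = -1, b = -3.
a* b = 3, so ⟨σ_x⟩ = 6/10.
⟨S_x⟩ = (ħ/2)·⟨σ_x⟩.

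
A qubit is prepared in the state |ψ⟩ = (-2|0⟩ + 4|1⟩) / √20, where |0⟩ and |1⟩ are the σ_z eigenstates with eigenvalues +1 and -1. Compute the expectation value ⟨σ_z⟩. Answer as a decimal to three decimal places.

-0.600

⟨σ_z⟩ = |a|² - |b|² divided by |a|²+|b|², with a, b the |0⟩, |1⟩ amplitudes.
= (4 - 16)/20 = -12/20.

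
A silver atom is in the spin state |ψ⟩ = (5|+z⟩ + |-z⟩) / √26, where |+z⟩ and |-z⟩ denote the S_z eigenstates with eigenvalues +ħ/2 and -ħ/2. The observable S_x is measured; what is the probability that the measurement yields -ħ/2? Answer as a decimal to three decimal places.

0.308

|-x⟩ = (|+z⟩ - |-z⟩)/√2, so ⟨-x|ψ⟩ = (4) / (√2·√26).
P = |4|² / 52 = 16/52.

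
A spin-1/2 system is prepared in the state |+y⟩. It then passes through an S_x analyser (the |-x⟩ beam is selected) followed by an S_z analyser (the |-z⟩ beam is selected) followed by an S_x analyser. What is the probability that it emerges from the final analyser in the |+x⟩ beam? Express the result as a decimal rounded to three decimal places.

First analyser (S_x): from |+y⟩, P(|-x⟩) = 1/2.
After stage 1 the state is |-x⟩; P(|-z⟩) = |⟨-z|-x⟩|² = 1/2.
After stage 2 the state is |-z⟩; P(|+x⟩) = |⟨+x|-z⟩|² = 1/2.
Joint probability = 1/2 × 1/2 × 1/2 = 0.125.

0.125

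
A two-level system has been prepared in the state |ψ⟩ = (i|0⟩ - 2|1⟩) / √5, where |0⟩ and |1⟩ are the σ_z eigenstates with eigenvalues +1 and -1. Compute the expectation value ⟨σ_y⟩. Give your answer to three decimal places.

0.800

⟨σ_y⟩ = 2 Im(a* b)/(|a|²+|b|²) with a = i, b = -2.
a* b = 2i, so ⟨σ_y⟩ = 4/5.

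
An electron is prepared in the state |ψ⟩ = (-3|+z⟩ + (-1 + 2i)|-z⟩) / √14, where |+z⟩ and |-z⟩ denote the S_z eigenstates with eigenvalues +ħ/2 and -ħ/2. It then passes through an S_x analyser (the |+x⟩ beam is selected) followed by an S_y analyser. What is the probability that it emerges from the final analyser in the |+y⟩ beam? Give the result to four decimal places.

0.3571

First analyser (S_x): P(|+x⟩) = |⟨+x|ψ⟩|² = 20/28.
After stage 1 the state is |+x⟩; P(|+y⟩) = |⟨+y|+x⟩|² = 1/2.
Joint probability = 20/28 × 1/2 = 0.3571.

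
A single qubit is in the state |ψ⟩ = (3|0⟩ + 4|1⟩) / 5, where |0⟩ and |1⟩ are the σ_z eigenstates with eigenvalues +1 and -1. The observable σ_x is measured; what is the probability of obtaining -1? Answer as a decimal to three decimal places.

|-x⟩ = (|0⟩ - |1⟩)/√2, so ⟨-x|ψ⟩ = (-1) / (√2·5).
P = |-1|² / 50 = 1/50.

0.020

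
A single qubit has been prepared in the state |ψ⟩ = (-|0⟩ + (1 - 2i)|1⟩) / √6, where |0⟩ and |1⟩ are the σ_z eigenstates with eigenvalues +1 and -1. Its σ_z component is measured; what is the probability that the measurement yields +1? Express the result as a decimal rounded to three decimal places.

The +1 outcome corresponds to |0⟩. Its amplitude in |ψ⟩ is -1/√6.
P = |-1|² / 6 = 1/6.

0.167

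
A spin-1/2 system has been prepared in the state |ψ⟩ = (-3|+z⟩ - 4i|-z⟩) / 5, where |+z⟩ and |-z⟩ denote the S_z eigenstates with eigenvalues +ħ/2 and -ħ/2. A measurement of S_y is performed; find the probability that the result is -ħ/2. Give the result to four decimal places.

0.0200

|-y⟩ = (|+z⟩ - i|-z⟩)/√2, so ⟨-y|ψ⟩ = (1) / (√2·5).
P = |1|² / 50 = 1/50.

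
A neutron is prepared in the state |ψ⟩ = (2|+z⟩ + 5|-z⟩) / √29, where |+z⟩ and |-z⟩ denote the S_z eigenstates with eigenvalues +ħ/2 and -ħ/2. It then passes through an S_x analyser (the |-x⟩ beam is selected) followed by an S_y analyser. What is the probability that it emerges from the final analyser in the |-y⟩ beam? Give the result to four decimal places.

0.0776

First analyser (S_x): P(|-x⟩) = |⟨-x|ψ⟩|² = 9/58.
After stage 1 the state is |-x⟩; P(|-y⟩) = |⟨-y|-x⟩|² = 1/2.
Joint probability = 9/58 × 1/2 = 0.0776.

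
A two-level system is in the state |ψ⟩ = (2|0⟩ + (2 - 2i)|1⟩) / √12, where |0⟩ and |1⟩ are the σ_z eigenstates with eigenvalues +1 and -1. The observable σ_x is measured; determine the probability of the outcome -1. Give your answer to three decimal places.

0.167

|-x⟩ = (|0⟩ - |1⟩)/√2, so ⟨-x|ψ⟩ = (2i) / (√2·√12).
P = |2i|² / 24 = 4/24.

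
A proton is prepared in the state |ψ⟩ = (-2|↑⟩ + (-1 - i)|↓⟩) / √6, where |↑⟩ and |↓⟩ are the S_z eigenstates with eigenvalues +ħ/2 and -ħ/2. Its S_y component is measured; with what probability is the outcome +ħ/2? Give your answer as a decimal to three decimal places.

0.833

|+y⟩ = (|↑⟩ + i|↓⟩)/√2, so ⟨+y|ψ⟩ = (-3 + i) / (√2·√6).
P = |-3 + i|² / 12 = 10/12.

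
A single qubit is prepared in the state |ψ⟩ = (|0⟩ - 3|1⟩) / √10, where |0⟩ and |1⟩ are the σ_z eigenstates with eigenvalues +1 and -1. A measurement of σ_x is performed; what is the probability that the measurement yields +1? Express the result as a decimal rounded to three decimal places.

|+x⟩ = (|0⟩ + |1⟩)/√2, so ⟨+x|ψ⟩ = (-2) / (√2·√10).
P = |-2|² / 20 = 4/20.

0.200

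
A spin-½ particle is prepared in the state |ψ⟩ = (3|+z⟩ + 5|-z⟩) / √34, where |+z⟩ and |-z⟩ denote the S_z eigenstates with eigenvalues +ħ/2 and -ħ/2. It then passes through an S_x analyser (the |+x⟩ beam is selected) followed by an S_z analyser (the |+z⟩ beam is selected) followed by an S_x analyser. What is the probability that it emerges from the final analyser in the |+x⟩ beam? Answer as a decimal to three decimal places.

0.235

First analyser (S_x): P(|+x⟩) = |⟨+x|ψ⟩|² = 64/68.
After stage 1 the state is |+x⟩; P(|+z⟩) = |⟨+z|+x⟩|² = 1/2.
After stage 2 the state is |+z⟩; P(|+x⟩) = |⟨+x|+z⟩|² = 1/2.
Joint probability = 64/68 × 1/2 × 1/2 = 0.235.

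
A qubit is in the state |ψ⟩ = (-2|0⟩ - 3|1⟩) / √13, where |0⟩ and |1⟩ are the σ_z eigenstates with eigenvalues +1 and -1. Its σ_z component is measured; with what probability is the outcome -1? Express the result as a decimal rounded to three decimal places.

The -1 outcome corresponds to |1⟩. Its amplitude in |ψ⟩ is -3/√13.
P = |-3|² / 13 = 9/13.

0.692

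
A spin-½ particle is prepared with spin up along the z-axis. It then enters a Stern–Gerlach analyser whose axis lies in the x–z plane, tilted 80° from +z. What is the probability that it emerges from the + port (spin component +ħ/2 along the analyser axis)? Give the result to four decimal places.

For spin-½, the probability of finding spin-up along an axis at angle θ to the initial spin direction is cos²(θ/2); spin-down is sin²(θ/2).
θ = 80°, so P = cos²(40°) ≈ 0.5868.

0.5868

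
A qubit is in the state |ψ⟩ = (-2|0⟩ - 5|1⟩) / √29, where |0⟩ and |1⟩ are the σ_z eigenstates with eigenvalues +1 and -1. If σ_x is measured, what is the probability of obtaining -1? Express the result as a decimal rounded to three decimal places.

0.155

|-x⟩ = (|0⟩ - |1⟩)/√2, so ⟨-x|ψ⟩ = (3) / (√2·√29).
P = |3|² / 58 = 9/58.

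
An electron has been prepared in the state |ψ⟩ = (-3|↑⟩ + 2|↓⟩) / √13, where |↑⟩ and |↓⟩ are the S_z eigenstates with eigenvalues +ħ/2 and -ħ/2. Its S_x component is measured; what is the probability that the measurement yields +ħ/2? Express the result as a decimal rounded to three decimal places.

|+x⟩ = (|↑⟩ + |↓⟩)/√2, so ⟨+x|ψ⟩ = (-1) / (√2·√13).
P = |-1|² / 26 = 1/26.

0.038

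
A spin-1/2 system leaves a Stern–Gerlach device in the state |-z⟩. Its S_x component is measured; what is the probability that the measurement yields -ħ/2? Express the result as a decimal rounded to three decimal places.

In the S_z basis, |-z⟩ = |-z⟩ and |-x⟩ = (|+z⟩ - |-z⟩)/√2.
|⟨-x|-z⟩|² = 1/2.

0.500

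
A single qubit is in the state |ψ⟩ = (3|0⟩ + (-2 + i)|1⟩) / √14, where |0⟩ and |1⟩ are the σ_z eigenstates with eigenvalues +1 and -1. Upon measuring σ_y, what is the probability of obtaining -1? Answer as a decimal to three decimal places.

|-y⟩ = (|0⟩ - i|1⟩)/√2, so ⟨-y|ψ⟩ = (2 - 2i) / (√2·√14).
P = |2 - 2i|² / 28 = 8/28.

0.286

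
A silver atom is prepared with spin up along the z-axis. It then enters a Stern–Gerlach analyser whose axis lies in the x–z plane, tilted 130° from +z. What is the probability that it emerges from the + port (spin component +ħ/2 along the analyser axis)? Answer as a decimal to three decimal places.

For spin-½, the probability of finding spin-up along an axis at angle θ to the initial spin direction is cos²(θ/2); spin-down is sin²(θ/2).
θ = 130°, so P = cos²(65°) ≈ 0.179.

0.179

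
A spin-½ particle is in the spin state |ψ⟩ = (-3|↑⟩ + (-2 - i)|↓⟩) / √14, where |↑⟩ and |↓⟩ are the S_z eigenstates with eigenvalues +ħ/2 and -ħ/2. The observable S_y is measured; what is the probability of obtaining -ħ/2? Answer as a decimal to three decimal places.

|-y⟩ = (|↑⟩ - i|↓⟩)/√2, so ⟨-y|ψ⟩ = (-2 - 2i) / (√2·√14).
P = |-2 - 2i|² / 28 = 8/28.

0.286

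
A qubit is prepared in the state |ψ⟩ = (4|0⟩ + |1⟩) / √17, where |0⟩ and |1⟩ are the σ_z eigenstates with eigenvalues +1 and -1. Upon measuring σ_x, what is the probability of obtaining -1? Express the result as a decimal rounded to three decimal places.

|-x⟩ = (|0⟩ - |1⟩)/√2, so ⟨-x|ψ⟩ = (3) / (√2·√17).
P = |3|² / 34 = 9/34.

0.265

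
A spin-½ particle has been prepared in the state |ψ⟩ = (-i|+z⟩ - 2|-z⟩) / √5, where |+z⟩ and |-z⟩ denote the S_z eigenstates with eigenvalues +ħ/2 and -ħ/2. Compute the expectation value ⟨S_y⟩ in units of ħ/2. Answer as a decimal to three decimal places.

-0.800

⟨σ_y⟩ = 2 Im(a* b)/(|a|²+|b|²) with a = -i, b = -2.
a* b = -2i, so ⟨σ_y⟩ = -4/5.
⟨S_y⟩ = (ħ/2)·⟨σ_y⟩.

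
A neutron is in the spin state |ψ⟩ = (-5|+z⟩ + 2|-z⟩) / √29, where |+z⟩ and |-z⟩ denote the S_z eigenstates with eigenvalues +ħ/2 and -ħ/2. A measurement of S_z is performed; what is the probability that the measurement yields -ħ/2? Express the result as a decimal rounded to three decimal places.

0.138

The -ħ/2 outcome corresponds to |-z⟩. Its amplitude in |ψ⟩ is 2/√29.
P = |2|² / 29 = 4/29.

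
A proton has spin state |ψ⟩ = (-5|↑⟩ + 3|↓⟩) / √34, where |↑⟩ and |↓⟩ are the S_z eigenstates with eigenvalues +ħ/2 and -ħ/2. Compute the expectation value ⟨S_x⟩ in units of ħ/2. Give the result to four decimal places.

-0.8824

⟨σ_x⟩ = 2 Re(a* b)/(|a|²+|b|²) with a = -5, b = 3.
a* b = -15, so ⟨σ_x⟩ = -30/34.
⟨S_x⟩ = (ħ/2)·⟨σ_x⟩.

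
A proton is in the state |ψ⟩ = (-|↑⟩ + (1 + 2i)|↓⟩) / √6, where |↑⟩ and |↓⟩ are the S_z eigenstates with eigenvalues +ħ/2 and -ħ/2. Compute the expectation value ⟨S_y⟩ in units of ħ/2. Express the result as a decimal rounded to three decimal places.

-0.667

⟨σ_y⟩ = 2 Im(a* b)/(|a|²+|b|²) with a = -1, b = (1 + 2i).
a* b = (-1 - 2i), so ⟨σ_y⟩ = -4/6.
⟨S_y⟩ = (ħ/2)·⟨σ_y⟩.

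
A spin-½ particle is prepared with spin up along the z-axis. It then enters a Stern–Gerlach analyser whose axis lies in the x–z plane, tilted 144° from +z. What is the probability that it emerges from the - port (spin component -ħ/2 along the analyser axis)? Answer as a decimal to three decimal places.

0.905

For spin-½, the probability of finding spin-up along an axis at angle θ to the initial spin direction is cos²(θ/2); spin-down is sin²(θ/2).
θ = 144°, so P = sin²(72°) ≈ 0.905.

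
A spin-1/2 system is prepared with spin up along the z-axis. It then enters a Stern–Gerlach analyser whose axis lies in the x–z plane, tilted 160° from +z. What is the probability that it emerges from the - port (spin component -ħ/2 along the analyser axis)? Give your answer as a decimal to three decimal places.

For spin-½, the probability of finding spin-up along an axis at angle θ to the initial spin direction is cos²(θ/2); spin-down is sin²(θ/2).
θ = 160°, so P = sin²(80°) ≈ 0.970.

0.970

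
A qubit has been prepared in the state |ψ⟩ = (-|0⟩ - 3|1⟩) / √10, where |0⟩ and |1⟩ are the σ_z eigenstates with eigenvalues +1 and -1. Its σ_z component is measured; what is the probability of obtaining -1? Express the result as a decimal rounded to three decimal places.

0.900

The -1 outcome corresponds to |1⟩. Its amplitude in |ψ⟩ is -3/√10.
P = |-3|² / 10 = 9/10.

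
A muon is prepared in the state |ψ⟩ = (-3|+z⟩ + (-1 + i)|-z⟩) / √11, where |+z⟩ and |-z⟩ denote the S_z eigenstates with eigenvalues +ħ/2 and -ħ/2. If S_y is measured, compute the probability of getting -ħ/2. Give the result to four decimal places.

0.7727

|-y⟩ = (|+z⟩ - i|-z⟩)/√2, so ⟨-y|ψ⟩ = (-4 - i) / (√2·√11).
P = |-4 - i|² / 22 = 17/22.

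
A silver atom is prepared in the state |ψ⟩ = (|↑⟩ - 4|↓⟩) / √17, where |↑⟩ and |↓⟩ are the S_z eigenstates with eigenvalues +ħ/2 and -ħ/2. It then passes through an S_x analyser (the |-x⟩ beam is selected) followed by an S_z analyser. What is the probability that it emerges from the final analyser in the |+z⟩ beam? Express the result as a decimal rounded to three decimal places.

0.368

First analyser (S_x): P(|-x⟩) = |⟨-x|ψ⟩|² = 25/34.
After stage 1 the state is |-x⟩; P(|+z⟩) = |⟨+z|-x⟩|² = 1/2.
Joint probability = 25/34 × 1/2 = 0.368.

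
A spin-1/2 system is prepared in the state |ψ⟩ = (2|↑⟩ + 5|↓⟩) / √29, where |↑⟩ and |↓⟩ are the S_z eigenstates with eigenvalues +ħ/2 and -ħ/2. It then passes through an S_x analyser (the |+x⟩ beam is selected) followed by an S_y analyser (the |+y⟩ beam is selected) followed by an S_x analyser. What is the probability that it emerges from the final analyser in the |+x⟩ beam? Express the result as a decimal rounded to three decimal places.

First analyser (S_x): P(|+x⟩) = |⟨+x|ψ⟩|² = 49/58.
After stage 1 the state is |+x⟩; P(|+y⟩) = |⟨+y|+x⟩|² = 1/2.
After stage 2 the state is |+y⟩; P(|+x⟩) = |⟨+x|+y⟩|² = 1/2.
Joint probability = 49/58 × 1/2 × 1/2 = 0.211.

0.211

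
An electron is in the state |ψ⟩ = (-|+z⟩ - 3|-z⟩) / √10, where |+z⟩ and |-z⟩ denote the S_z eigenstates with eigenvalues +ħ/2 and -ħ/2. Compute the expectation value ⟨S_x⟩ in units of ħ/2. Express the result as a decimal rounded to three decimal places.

0.600

⟨σ_x⟩ = 2 Re(a* b)/(|a|²+|b|²) with a = -1, b = -3.
a* b = 3, so ⟨σ_x⟩ = 6/10.
⟨S_x⟩ = (ħ/2)·⟨σ_x⟩.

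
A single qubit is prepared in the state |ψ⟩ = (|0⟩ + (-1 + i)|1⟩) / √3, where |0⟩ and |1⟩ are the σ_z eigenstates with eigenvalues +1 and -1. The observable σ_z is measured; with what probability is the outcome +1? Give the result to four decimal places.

The +1 outcome corresponds to |0⟩. Its amplitude in |ψ⟩ is 1/√3.
P = |1|² / 3 = 1/3.

0.3333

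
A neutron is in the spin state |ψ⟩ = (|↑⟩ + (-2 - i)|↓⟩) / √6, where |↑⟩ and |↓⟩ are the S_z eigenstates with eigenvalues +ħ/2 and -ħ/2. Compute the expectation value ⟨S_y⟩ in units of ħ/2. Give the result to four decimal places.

-0.3333

⟨σ_y⟩ = 2 Im(a* b)/(|a|²+|b|²) with a = 1, b = (-2 - i).
a* b = (-2 - i), so ⟨σ_y⟩ = -2/6.
⟨S_y⟩ = (ħ/2)·⟨σ_y⟩.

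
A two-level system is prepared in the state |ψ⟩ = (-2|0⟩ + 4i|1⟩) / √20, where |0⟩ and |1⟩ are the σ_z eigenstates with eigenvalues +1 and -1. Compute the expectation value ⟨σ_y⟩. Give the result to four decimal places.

-0.8000

⟨σ_y⟩ = 2 Im(a* b)/(|a|²+|b|²) with a = -2, b = 4i.
a* b = -8i, so ⟨σ_y⟩ = -16/20.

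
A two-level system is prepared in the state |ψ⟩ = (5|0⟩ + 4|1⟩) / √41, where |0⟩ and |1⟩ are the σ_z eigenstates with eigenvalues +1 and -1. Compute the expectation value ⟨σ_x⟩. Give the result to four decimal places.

0.9756

⟨σ_x⟩ = 2 Re(a* b)/(|a|²+|b|²) with a = 5, b = 4.
a* b = 20, so ⟨σ_x⟩ = 40/41.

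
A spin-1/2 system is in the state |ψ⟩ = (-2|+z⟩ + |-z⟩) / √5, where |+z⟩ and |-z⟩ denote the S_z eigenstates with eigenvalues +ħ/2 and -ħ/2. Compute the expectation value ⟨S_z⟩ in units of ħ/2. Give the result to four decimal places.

⟨σ_z⟩ = |a|² - |b|² divided by |a|²+|b|², with a, b the |+z⟩, |-z⟩ amplitudes.
= (4 - 1)/5 = 3/5.
⟨S_z⟩ = (ħ/2)·⟨σ_z⟩.

0.6000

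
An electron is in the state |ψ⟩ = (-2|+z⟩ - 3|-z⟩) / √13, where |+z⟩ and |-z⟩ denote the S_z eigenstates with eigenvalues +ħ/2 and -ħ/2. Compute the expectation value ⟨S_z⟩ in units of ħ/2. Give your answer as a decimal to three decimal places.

-0.385

⟨σ_z⟩ = |a|² - |b|² divided by |a|²+|b|², with a, b the |+z⟩, |-z⟩ amplitudes.
= (4 - 9)/13 = -5/13.
⟨S_z⟩ = (ħ/2)·⟨σ_z⟩.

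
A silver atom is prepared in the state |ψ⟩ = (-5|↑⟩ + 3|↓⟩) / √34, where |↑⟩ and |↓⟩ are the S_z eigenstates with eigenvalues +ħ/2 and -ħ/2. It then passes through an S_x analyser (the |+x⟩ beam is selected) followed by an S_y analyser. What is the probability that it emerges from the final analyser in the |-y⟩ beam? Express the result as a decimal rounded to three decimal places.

First analyser (S_x): P(|+x⟩) = |⟨+x|ψ⟩|² = 4/68.
After stage 1 the state is |+x⟩; P(|-y⟩) = |⟨-y|+x⟩|² = 1/2.
Joint probability = 4/68 × 1/2 = 0.029.

0.029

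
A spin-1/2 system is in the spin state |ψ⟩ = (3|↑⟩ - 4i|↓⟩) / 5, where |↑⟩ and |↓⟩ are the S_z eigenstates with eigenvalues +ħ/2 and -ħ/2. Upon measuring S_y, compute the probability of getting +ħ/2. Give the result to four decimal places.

|+y⟩ = (|↑⟩ + i|↓⟩)/√2, so ⟨+y|ψ⟩ = (-1) / (√2·5).
P = |-1|² / 50 = 1/50.

0.0200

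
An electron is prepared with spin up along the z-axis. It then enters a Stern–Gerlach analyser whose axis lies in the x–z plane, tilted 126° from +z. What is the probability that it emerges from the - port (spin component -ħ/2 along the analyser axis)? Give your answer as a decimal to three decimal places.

0.794

For spin-½, the probability of finding spin-up along an axis at angle θ to the initial spin direction is cos²(θ/2); spin-down is sin²(θ/2).
θ = 126°, so P = sin²(63°) ≈ 0.794.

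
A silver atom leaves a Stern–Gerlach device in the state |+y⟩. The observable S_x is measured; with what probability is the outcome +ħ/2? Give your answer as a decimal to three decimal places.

0.500

In the S_z basis, |+y⟩ = (|+z⟩ + i|-z⟩)/√2 and |+x⟩ = (|+z⟩ + |-z⟩)/√2.
|⟨+x|+y⟩|² = 1/2.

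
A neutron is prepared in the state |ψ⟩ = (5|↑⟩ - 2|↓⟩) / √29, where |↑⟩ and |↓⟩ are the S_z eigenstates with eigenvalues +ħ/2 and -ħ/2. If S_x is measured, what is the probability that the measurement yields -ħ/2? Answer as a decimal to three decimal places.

|-x⟩ = (|↑⟩ - |↓⟩)/√2, so ⟨-x|ψ⟩ = (7) / (√2·√29).
P = |7|² / 58 = 49/58.

0.845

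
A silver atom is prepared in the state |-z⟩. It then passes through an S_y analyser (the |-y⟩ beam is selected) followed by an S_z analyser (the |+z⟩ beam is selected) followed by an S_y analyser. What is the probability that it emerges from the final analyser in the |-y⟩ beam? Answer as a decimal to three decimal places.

0.125

First analyser (S_y): from |-z⟩, P(|-y⟩) = 1/2.
After stage 1 the state is |-y⟩; P(|+z⟩) = |⟨+z|-y⟩|² = 1/2.
After stage 2 the state is |+z⟩; P(|-y⟩) = |⟨-y|+z⟩|² = 1/2.
Joint probability = 1/2 × 1/2 × 1/2 = 0.125.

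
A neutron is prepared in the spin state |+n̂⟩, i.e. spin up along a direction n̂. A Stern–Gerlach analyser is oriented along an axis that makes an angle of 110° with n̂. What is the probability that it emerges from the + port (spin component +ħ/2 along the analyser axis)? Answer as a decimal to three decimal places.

0.329

For spin-½, the probability of finding spin-up along an axis at angle θ to the initial spin direction is cos²(θ/2); spin-down is sin²(θ/2).
θ = 110°, so P = cos²(55°) ≈ 0.329.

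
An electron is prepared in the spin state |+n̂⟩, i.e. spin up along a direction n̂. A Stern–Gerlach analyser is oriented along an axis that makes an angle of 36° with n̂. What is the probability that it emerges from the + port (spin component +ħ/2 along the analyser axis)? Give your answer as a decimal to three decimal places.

0.905

For spin-½, the probability of finding spin-up along an axis at angle θ to the initial spin direction is cos²(θ/2); spin-down is sin²(θ/2).
θ = 36°, so P = cos²(18°) ≈ 0.905.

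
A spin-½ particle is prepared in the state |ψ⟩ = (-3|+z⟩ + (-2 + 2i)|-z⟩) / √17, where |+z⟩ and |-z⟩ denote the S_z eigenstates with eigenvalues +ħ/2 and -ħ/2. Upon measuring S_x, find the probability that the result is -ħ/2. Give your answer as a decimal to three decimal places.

0.147

|-x⟩ = (|+z⟩ - |-z⟩)/√2, so ⟨-x|ψ⟩ = (-1 - 2i) / (√2·√17).
P = |-1 - 2i|² / 34 = 5/34.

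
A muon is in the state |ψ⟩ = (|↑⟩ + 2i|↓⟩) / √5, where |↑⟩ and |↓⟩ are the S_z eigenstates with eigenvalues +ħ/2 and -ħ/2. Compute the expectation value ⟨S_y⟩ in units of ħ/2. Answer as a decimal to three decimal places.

0.800

⟨σ_y⟩ = 2 Im(a* b)/(|a|²+|b|²) with a = 1, b = 2i.
a* b = 2i, so ⟨σ_y⟩ = 4/5.
⟨S_y⟩ = (ħ/2)·⟨σ_y⟩.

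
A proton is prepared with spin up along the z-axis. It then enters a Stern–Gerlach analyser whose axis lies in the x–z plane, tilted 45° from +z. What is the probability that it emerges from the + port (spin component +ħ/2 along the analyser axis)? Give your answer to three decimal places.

0.854

For spin-½, the probability of finding spin-up along an axis at angle θ to the initial spin direction is cos²(θ/2); spin-down is sin²(θ/2).
θ = 45°, so P = cos²(22.5°) ≈ 0.854.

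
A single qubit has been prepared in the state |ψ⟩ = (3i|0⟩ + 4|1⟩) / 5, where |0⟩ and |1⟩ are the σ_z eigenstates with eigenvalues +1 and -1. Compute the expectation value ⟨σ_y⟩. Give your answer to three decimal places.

⟨σ_y⟩ = 2 Im(a* b)/(|a|²+|b|²) with a = 3i, b = 4.
a* b = -12i, so ⟨σ_y⟩ = -24/25.

-0.960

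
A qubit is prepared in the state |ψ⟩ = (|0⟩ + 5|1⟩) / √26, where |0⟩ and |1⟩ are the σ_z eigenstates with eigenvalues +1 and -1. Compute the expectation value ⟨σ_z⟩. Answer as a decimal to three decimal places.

⟨σ_z⟩ = |a|² - |b|² divided by |a|²+|b|², with a, b the |0⟩, |1⟩ amplitudes.
= (1 - 25)/26 = -24/26.

-0.923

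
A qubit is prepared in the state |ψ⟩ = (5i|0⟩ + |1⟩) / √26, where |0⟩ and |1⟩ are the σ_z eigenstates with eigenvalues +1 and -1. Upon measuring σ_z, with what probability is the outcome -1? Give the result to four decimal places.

0.0385

The -1 outcome corresponds to |1⟩. Its amplitude in |ψ⟩ is 1/√26.
P = |1|² / 26 = 1/26.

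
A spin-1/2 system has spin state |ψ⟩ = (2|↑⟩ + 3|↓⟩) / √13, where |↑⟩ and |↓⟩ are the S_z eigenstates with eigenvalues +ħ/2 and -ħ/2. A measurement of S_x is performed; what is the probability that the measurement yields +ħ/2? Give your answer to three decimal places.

|+x⟩ = (|↑⟩ + |↓⟩)/√2, so ⟨+x|ψ⟩ = (5) / (√2·√13).
P = |5|² / 26 = 25/26.

0.962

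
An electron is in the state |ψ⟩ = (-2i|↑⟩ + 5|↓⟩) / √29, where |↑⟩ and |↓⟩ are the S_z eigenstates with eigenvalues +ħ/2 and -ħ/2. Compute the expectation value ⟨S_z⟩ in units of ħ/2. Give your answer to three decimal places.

⟨σ_z⟩ = |a|² - |b|² divided by |a|²+|b|², with a, b the |↑⟩, |↓⟩ amplitudes.
= (4 - 25)/29 = -21/29.
⟨S_z⟩ = (ħ/2)·⟨σ_z⟩.

-0.724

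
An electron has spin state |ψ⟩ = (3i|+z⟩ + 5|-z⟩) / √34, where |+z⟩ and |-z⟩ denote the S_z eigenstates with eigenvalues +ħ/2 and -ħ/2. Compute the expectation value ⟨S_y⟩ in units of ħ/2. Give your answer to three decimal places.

-0.882

⟨σ_y⟩ = 2 Im(a* b)/(|a|²+|b|²) with a = 3i, b = 5.
a* b = -15i, so ⟨σ_y⟩ = -30/34.
⟨S_y⟩ = (ħ/2)·⟨σ_y⟩.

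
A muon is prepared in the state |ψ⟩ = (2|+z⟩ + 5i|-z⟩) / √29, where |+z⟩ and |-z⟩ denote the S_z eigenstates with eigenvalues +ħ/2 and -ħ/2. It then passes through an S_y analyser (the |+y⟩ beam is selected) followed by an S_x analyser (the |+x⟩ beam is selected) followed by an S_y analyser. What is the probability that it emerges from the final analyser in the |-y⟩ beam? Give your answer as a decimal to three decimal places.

0.211

First analyser (S_y): P(|+y⟩) = |⟨+y|ψ⟩|² = 49/58.
After stage 1 the state is |+y⟩; P(|+x⟩) = |⟨+x|+y⟩|² = 1/2.
After stage 2 the state is |+x⟩; P(|-y⟩) = |⟨-y|+x⟩|² = 1/2.
Joint probability = 49/58 × 1/2 × 1/2 = 0.211.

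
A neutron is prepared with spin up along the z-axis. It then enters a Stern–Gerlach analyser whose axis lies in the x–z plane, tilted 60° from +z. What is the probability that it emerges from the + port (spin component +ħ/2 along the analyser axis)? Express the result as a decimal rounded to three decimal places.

0.750

For spin-½, the probability of finding spin-up along an axis at angle θ to the initial spin direction is cos²(θ/2); spin-down is sin²(θ/2).
θ = 60°, so P = cos²(30°) ≈ 0.750.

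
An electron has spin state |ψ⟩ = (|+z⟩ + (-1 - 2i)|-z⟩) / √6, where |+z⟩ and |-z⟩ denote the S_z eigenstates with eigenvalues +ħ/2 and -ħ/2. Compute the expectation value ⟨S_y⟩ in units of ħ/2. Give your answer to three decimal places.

-0.667

⟨σ_y⟩ = 2 Im(a* b)/(|a|²+|b|²) with a = 1, b = (-1 - 2i).
a* b = (-1 - 2i), so ⟨σ_y⟩ = -4/6.
⟨S_y⟩ = (ħ/2)·⟨σ_y⟩.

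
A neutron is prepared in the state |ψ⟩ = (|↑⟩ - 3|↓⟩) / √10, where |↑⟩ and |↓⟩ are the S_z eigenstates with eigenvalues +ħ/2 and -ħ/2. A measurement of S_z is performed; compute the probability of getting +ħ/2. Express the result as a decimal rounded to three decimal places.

0.100

The +ħ/2 outcome corresponds to |↑⟩. Its amplitude in |ψ⟩ is 1/√10.
P = |1|² / 10 = 1/10.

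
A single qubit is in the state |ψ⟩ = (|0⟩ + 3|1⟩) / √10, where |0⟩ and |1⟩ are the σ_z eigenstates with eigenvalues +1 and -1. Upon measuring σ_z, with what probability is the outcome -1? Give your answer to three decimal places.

The -1 outcome corresponds to |1⟩. Its amplitude in |ψ⟩ is 3/√10.
P = |3|² / 10 = 9/10.

0.900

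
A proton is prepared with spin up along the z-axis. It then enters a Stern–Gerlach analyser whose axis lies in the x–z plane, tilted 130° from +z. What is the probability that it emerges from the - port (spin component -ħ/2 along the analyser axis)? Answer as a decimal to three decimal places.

0.821

For spin-½, the probability of finding spin-up along an axis at angle θ to the initial spin direction is cos²(θ/2); spin-down is sin²(θ/2).
θ = 130°, so P = sin²(65°) ≈ 0.821.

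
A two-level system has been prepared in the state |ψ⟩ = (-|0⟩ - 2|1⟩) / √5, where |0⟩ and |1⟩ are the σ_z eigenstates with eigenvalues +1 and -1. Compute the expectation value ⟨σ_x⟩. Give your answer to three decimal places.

⟨σ_x⟩ = 2 Re(a* b)/(|a|²+|b|²) with a = -1, b = -2.
a* b = 2, so ⟨σ_x⟩ = 4/5.

0.800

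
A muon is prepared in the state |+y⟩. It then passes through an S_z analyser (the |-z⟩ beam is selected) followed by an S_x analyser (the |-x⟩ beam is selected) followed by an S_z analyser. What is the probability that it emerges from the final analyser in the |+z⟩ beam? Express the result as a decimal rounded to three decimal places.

First analyser (S_z): from |+y⟩, P(|-z⟩) = 1/2.
After stage 1 the state is |-z⟩; P(|-x⟩) = |⟨-x|-z⟩|² = 1/2.
After stage 2 the state is |-x⟩; P(|+z⟩) = |⟨+z|-x⟩|² = 1/2.
Joint probability = 1/2 × 1/2 × 1/2 = 0.125.

0.125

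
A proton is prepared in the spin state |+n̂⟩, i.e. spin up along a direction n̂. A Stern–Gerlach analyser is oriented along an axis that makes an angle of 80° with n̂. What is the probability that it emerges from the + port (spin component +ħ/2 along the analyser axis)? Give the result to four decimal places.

For spin-½, the probability of finding spin-up along an axis at angle θ to the initial spin direction is cos²(θ/2); spin-down is sin²(θ/2).
θ = 80°, so P = cos²(40°) ≈ 0.5868.

0.5868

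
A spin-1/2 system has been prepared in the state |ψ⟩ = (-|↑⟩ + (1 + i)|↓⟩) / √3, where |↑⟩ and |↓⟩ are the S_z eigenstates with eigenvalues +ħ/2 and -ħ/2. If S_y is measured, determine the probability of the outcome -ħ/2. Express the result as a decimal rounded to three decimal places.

0.833

|-y⟩ = (|↑⟩ - i|↓⟩)/√2, so ⟨-y|ψ⟩ = (-2 + i) / (√2·√3).
P = |-2 + i|² / 6 = 5/6.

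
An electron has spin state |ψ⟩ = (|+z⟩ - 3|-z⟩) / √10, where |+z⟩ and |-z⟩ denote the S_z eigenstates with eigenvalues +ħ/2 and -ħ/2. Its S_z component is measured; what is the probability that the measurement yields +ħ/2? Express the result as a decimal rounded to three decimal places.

0.100

The +ħ/2 outcome corresponds to |+z⟩. Its amplitude in |ψ⟩ is 1/√10.
P = |1|² / 10 = 1/10.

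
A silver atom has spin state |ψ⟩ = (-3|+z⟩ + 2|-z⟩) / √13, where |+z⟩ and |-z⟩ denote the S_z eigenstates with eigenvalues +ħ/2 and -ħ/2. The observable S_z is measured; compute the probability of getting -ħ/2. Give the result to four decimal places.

The -ħ/2 outcome corresponds to |-z⟩. Its amplitude in |ψ⟩ is 2/√13.
P = |2|² / 13 = 4/13.

0.3077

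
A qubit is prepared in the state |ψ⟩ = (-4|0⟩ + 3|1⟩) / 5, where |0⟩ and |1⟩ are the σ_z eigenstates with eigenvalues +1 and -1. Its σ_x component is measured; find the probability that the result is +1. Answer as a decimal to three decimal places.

0.020

|+x⟩ = (|0⟩ + |1⟩)/√2, so ⟨+x|ψ⟩ = (-1) / (√2·5).
P = |-1|² / 50 = 1/50.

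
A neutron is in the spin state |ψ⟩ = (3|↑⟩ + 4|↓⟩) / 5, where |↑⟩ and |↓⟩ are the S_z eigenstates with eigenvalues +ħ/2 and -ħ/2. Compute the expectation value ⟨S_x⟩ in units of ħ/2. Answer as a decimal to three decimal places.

⟨σ_x⟩ = 2 Re(a* b)/(|a|²+|b|²) with a = 3, b = 4.
a* b = 12, so ⟨σ_x⟩ = 24/25.
⟨S_x⟩ = (ħ/2)·⟨σ_x⟩.

0.960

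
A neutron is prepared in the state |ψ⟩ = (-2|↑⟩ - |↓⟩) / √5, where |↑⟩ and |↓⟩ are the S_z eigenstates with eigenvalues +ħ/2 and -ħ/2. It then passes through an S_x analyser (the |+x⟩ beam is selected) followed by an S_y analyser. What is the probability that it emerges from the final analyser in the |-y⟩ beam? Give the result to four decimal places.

0.4500

First analyser (S_x): P(|+x⟩) = |⟨+x|ψ⟩|² = 9/10.
After stage 1 the state is |+x⟩; P(|-y⟩) = |⟨-y|+x⟩|² = 1/2.
Joint probability = 9/10 × 1/2 = 0.4500.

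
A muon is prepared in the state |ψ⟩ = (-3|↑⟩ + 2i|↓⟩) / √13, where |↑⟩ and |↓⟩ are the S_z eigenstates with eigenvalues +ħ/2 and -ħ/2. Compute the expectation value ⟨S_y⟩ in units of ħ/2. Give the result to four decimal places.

-0.9231

⟨σ_y⟩ = 2 Im(a* b)/(|a|²+|b|²) with a = -3, b = 2i.
a* b = -6i, so ⟨σ_y⟩ = -12/13.
⟨S_y⟩ = (ħ/2)·⟨σ_y⟩.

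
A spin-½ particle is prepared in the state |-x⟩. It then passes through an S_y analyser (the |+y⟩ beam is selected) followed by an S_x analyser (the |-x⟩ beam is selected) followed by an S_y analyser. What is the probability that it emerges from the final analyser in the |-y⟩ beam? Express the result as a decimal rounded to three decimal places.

First analyser (S_y): from |-x⟩, P(|+y⟩) = 1/2.
After stage 1 the state is |+y⟩; P(|-x⟩) = |⟨-x|+y⟩|² = 1/2.
After stage 2 the state is |-x⟩; P(|-y⟩) = |⟨-y|-x⟩|² = 1/2.
Joint probability = 1/2 × 1/2 × 1/2 = 0.125.

0.125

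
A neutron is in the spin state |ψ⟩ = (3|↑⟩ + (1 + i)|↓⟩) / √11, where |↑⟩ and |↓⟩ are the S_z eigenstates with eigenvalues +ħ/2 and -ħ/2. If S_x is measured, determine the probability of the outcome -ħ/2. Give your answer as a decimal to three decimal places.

|-x⟩ = (|↑⟩ - |↓⟩)/√2, so ⟨-x|ψ⟩ = (2 - i) / (√2·√11).
P = |2 - i|² / 22 = 5/22.

0.227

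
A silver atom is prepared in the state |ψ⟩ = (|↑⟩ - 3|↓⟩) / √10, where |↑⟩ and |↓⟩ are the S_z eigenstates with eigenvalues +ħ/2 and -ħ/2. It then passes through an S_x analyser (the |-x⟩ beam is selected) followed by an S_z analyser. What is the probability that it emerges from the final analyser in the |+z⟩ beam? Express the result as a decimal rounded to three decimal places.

First analyser (S_x): P(|-x⟩) = |⟨-x|ψ⟩|² = 16/20.
After stage 1 the state is |-x⟩; P(|+z⟩) = |⟨+z|-x⟩|² = 1/2.
Joint probability = 16/20 × 1/2 = 0.400.

0.400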